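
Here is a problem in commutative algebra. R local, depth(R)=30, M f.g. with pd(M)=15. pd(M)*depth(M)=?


pd+depth=30
depth=30-15=15
pd*depth=15*15=225


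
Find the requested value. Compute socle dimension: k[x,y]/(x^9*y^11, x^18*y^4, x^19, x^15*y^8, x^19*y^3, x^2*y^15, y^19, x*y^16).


Socle = ann(m) = span of standard monomials u with x*u, y*u in I (staircase corners).
Redundant generators: x^19*y^3
Minimal generators: x^19, x^18*y^4, x^15*y^8, x^9*y^11, x^2*y^15, x*y^16, y^19
Corners: y^18, xy^15, x^8y^14, x^14y^10, x^17y^7, x^18y^3
Socle dim=6


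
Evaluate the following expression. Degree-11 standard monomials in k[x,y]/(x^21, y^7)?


k[x,y], I = (x^21, y^7), d = 11
Need i < 21 and d-i < 7.
Range: 5 <= i <= 11.
H(11) = 7


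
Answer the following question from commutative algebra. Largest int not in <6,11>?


gcd(6,11)=1 => F=ab-a-b=6*11-6-11=66-17=49


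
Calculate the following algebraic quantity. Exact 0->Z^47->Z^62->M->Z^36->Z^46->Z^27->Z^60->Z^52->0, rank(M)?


Alt sum=0:
(-1)^0*47 + (-1)^1*62 + (-1)^2*? + (-1)^3*36 + (-1)^4*46 + (-1)^5*27 + (-1)^6*60 + (-1)^7*52=0
rank(M)=24


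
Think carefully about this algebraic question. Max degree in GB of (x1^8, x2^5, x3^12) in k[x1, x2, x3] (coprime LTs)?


Pure powers, coprime LTs => already GB.
Degrees: 8, 5, 12
Max=12


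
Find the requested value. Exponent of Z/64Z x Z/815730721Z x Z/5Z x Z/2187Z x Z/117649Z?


Exponent = lcm of the cyclic orders; pairwise coprime => product.
2^6*13^8*5^1*3^7*7^6=64*815730721*5*2187*117649=67163577331875111360


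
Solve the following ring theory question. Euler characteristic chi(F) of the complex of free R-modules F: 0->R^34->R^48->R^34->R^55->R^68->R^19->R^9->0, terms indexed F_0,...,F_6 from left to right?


chi = sum (-1)^i * rank:
(-1)^0*34=34
(-1)^1*48=-48
(-1)^2*34=34
(-1)^3*55=-55
(-1)^4*68=68
(-1)^5*19=-19
(-1)^6*9=9
chi=23


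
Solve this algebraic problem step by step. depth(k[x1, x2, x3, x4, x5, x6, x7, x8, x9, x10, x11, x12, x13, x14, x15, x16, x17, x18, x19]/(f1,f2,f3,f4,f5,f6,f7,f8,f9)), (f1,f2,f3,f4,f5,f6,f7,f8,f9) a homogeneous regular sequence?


depth(R)=19
depth(R/I)=19-9=10


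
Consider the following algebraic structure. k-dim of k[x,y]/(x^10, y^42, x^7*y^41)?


k[x,y]/I, I = (x^10, y^42, x^7*y^41)
Rect: 10x42=420. Corner: (10-7)x(42-41)=3.
dim = 420-3 = 417


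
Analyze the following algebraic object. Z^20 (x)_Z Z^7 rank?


rank(M(x)N) = rank(M)*rank(N)
20*7 = 140


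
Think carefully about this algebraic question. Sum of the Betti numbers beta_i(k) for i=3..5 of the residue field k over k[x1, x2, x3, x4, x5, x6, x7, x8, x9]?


Koszul resolution: beta_i(k)=C(n,i), n=9
C(9,3)=84, C(9,4)=126, C(9,5)=126
Sum=336


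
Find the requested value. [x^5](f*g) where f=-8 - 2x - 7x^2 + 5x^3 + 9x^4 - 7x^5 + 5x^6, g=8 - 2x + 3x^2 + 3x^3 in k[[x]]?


[x^5] = sum a_i*b_j, i+j=5
  -7*3=-21
  5*3=15
  9*-2=-18
  -7*8=-56
Sum=-80


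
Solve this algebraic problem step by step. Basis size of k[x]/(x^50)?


Basis: 1,x,...,x^49
dim=50


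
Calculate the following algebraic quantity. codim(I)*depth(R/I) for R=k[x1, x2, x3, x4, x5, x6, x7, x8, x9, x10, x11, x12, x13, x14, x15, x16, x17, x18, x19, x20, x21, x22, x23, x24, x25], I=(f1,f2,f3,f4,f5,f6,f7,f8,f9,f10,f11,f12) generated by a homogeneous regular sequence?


codim=12, depth=dim(R/I)=25-12=13
Product=12*13=156


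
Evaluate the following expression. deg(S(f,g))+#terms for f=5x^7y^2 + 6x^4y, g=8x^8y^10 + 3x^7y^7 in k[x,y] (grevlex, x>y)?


LT(f)=5x^7y^2, LT(g)=8x^8y^10
lcm(LM)=x^8y^10
S(f,g) (scaled by 40 to clear denominators) = 8xy^8*f - 5*g = -15x^7y^7 + 48x^5y^9
2 terms, deg 14.
14+2=16


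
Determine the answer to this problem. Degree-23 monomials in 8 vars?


C(d+n-1,n-1)=C(30,7)=2035800


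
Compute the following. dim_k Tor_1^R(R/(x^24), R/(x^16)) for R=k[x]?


Tor_1(R/I,R/J)=(I cap J)/IJ=(x^24)/(x^40)
dim=40-24=min(24,16)=16


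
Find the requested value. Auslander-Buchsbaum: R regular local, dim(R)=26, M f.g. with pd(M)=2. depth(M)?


pd+depth=depth(R)=26
depth=26-2=24


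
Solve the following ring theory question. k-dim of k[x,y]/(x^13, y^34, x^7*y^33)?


k[x,y]/I, I = (x^13, y^34, x^7*y^33)
Rect: 13x34=442. Corner: (13-7)x(34-33)=6.
dim = 442-6 = 436


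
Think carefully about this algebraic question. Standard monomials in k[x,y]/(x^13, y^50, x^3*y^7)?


k[x,y]/I, I = (x^13, y^50, x^3*y^7)
Rect: 13x50=650. Corner: (13-3)x(50-7)=430.
dim = 650-430 = 220


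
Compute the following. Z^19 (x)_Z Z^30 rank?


rank(M(x)N) = rank(M)*rank(N)
19*30 = 570


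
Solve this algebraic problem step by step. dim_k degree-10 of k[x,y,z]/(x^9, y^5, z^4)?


Need i<9, j<5, k<4 with i+j+k=10.
For each i, j ranges over max(0,10-i-3)..min(4,10-i):
  i=0: j in [7,4] -> 0
  i=1: j in [6,4] -> 0
  i=2: j in [5,4] -> 0
  i=3: j in [4,4] -> 1
  i=4: j in [3,4] -> 2
  i=5: j in [2,4] -> 3
  i=6: j in [1,4] -> 4
  i=7: j in [0,3] -> 4
  i=8: j in [0,2] -> 3
H(10) = 0+0+0+1+2+3+4+4+3 = 17


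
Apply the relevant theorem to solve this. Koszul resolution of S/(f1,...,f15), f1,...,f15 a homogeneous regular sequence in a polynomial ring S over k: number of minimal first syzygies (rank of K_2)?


Regular sequence => Koszul complex is the minimal free resolution.
Syz_1 minimally generated by Koszul relations f_i*e_j - f_j*e_i (i<j): mu(Syz_1) = beta_2 = C(m,2) = m(m-1)/2
m=15
15*14/2 = 105


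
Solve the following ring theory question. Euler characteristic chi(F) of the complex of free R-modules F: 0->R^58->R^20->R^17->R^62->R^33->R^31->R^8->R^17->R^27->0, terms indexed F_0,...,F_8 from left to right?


chi = sum (-1)^i * rank:
(-1)^0*58=58
(-1)^1*20=-20
(-1)^2*17=17
(-1)^3*62=-62
(-1)^4*33=33
(-1)^5*31=-31
(-1)^6*8=8
(-1)^7*17=-17
(-1)^8*27=27
chi=13


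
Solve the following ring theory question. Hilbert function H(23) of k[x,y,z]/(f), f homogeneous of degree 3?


C(25,2)-C(22,2)=300-231=69


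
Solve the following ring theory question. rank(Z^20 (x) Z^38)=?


rank(M(x)N) = rank(M)*rank(N)
20*38 = 760


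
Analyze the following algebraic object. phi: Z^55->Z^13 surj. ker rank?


rank(ker) = 55-13 = 42


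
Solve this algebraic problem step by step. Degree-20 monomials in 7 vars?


C(d+n-1,n-1)=C(26,6)=230230


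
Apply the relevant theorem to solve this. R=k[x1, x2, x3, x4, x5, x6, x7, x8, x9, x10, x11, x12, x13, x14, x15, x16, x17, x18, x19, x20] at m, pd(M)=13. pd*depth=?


pd+depth=20
depth=20-13=7
pd*depth=13*7=91


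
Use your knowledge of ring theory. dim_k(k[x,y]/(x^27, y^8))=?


Basis: x^i*y^j, i<27, j<8
27*8=216


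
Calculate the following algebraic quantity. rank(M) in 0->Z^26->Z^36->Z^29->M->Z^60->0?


Alt sum=0:
(-1)^0*26 + (-1)^1*36 + (-1)^2*29 + (-1)^3*? + (-1)^4*60=0
rank(M)=79


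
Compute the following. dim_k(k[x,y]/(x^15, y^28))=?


Basis: x^i*y^j, i<15, j<28
15*28=420


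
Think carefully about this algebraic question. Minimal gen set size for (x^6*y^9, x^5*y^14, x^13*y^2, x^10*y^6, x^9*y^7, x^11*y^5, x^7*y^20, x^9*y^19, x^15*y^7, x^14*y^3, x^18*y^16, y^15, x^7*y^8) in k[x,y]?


Remove redundant (divisible by others).
x^18*y^16 redundant.
x^14*y^3 redundant.
x^15*y^7 redundant.
x^9*y^19 redundant.
x^7*y^20 redundant.
Min: x^13*y^2, x^11*y^5, x^10*y^6, x^9*y^7, x^7*y^8, x^6*y^9, x^5*y^14, y^15
Count=8


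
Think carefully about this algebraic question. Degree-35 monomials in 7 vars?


C(d+n-1,n-1)=C(41,6)=4496388


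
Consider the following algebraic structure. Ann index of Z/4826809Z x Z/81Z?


Exponent = lcm of the cyclic orders; pairwise coprime => product.
13^6*3^4=4826809*81=390971529


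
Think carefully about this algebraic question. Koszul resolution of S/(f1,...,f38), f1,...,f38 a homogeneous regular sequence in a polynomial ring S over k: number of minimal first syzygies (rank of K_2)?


Regular sequence => Koszul complex is the minimal free resolution.
Syz_1 minimally generated by Koszul relations f_i*e_j - f_j*e_i (i<j): mu(Syz_1) = beta_2 = C(m,2) = m(m-1)/2
m=38
38*37/2 = 703


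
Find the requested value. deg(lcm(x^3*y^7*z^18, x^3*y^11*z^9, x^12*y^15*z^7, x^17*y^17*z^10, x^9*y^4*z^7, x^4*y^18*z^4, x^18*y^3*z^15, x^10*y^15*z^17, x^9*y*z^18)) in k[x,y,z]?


lcm = componentwise max:
x: max(3,3,12,17,9,4,18,10,9)=18
y: max(7,11,15,17,4,18,3,15,1)=18
z: max(18,9,7,10,7,4,15,17,18)=18
Total=18+18+18=54


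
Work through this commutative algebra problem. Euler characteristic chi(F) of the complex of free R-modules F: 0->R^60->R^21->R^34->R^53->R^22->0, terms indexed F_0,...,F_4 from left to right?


chi = sum (-1)^i * rank:
(-1)^0*60=60
(-1)^1*21=-21
(-1)^2*34=34
(-1)^3*53=-53
(-1)^4*22=22
chi=42


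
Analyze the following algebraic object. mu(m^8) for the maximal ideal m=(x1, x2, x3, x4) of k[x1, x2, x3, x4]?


Graded Nakayama: mu(m^d) = dim_k (m^d/m^(d+1)) = #degree-8 monomials in 4 vars
C(n+d-1,d)=C(11,8)=165


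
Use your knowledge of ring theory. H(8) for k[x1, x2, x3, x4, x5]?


C(d+n-1,n-1)=C(12,4)=495


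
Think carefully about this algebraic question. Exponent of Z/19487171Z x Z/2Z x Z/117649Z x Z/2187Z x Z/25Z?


Exponent = lcm of the cyclic orders; pairwise coprime => product.
11^7*2^1*7^6*3^7*5^2=19487171*2*117649*2187*25=250700859890053650


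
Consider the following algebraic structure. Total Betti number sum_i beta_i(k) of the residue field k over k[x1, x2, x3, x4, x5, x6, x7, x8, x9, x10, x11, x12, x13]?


Koszul resolution: beta_i(k)=C(n,i), n=13
sum_i C(13,i) = 2^13 = 8192


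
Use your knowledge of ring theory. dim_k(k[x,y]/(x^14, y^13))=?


Basis: x^i*y^j, i<14, j<13
14*13=182


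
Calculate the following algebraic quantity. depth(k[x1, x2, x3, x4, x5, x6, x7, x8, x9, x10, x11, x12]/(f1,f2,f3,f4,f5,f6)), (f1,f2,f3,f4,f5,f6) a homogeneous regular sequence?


depth(R)=12
depth(R/I)=12-6=6


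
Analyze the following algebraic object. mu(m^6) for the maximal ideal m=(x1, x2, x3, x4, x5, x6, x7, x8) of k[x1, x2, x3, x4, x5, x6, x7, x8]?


Graded Nakayama: mu(m^d) = dim_k (m^d/m^(d+1)) = #degree-6 monomials in 8 vars
C(n+d-1,d)=C(13,6)=1716


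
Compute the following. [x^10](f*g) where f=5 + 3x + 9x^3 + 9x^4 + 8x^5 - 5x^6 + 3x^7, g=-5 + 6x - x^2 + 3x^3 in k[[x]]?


[x^10] = sum a_i*b_j, i+j=10
  3*3=9
Sum=9


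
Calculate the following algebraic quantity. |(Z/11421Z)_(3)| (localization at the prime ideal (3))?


3-primary part: 11421=3^5*47
Size=3^5=243


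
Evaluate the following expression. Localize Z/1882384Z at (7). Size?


7-primary part: 1882384=7^6*16
Size=7^6=117649


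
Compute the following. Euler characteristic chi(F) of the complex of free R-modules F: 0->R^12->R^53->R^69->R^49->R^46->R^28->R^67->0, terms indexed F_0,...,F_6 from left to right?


chi = sum (-1)^i * rank:
(-1)^0*12=12
(-1)^1*53=-53
(-1)^2*69=69
(-1)^3*49=-49
(-1)^4*46=46
(-1)^5*28=-28
(-1)^6*67=67
chi=64


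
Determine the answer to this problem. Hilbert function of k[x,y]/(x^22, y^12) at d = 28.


k[x,y], I = (x^22, y^12), d = 28
Need i < 22 and d-i < 12.
Range: 17 <= i <= 21.
H(28) = 5


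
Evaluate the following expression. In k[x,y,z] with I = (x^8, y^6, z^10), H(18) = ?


Need i<8, j<6, k<10 with i+j+k=18.
For each i, j ranges over max(0,18-i-9)..min(5,18-i):
  i=0: j in [9,5] -> 0
  i=1: j in [8,5] -> 0
  i=2: j in [7,5] -> 0
  i=3: j in [6,5] -> 0
  i=4: j in [5,5] -> 1
  i=5: j in [4,5] -> 2
  i=6: j in [3,5] -> 3
  i=7: j in [2,5] -> 4
H(18) = 0+0+0+0+1+2+3+4 = 10


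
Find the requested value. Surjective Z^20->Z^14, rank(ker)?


rank(ker) = 20-14 = 6


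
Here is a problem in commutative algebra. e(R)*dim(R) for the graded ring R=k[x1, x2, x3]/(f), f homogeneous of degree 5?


e(R)=deg(f)=5, dim(R)=3-1=2
e*dim=5*2=10


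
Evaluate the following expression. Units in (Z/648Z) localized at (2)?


Local ring = Z/8Z.
phi(8) = 2^2*(2-1) = 4


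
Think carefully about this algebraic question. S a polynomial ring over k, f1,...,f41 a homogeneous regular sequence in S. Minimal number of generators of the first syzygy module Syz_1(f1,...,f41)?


Regular sequence => Koszul complex is the minimal free resolution.
Syz_1 minimally generated by Koszul relations f_i*e_j - f_j*e_i (i<j): mu(Syz_1) = beta_2 = C(m,2) = m(m-1)/2
m=41
41*40/2 = 820


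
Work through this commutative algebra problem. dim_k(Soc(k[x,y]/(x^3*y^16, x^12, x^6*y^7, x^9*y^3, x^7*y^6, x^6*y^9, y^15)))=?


Socle = ann(m) = span of standard monomials u with x*u, y*u in I (staircase corners).
Redundant generators: x^6*y^9, x^3*y^16
Minimal generators: x^12, x^9*y^3, x^7*y^6, x^6*y^7, y^15
Corners: x^5y^14, x^6y^6, x^8y^5, x^11y^2
Socle dim=4


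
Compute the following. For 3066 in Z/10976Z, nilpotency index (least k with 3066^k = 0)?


3066^k mod 10976:
k=1: 3066
k=2: 4900
k=3: 8232
k=4: 5488
k=5: 0
First zero at k = 5


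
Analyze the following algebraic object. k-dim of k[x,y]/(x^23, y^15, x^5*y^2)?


k[x,y]/I, I = (x^23, y^15, x^5*y^2)
Rect: 23x15=345. Corner: (23-5)x(15-2)=234.
dim = 345-234 = 111


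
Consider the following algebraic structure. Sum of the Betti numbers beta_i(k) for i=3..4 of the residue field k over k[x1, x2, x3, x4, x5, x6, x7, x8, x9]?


Koszul resolution: beta_i(k)=C(n,i), n=9
C(9,3)=84, C(9,4)=126
Sum=210


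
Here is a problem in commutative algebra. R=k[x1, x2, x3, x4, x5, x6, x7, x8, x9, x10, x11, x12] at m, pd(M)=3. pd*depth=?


pd+depth=12
depth=12-3=9
pd*depth=3*9=27


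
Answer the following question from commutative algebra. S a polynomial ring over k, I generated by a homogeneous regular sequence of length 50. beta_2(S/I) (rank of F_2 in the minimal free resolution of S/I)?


Regular sequence => Koszul complex is the minimal free resolution.
Syz_1 minimally generated by Koszul relations f_i*e_j - f_j*e_i (i<j): mu(Syz_1) = beta_2 = C(m,2) = m(m-1)/2
m=50
50*49/2 = 1225


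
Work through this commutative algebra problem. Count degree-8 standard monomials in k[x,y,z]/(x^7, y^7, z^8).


Need i<7, j<7, k<8 with i+j+k=8.
For each i, j ranges over max(0,8-i-7)..min(6,8-i):
  i=0: j in [1,6] -> 6
  i=1: j in [0,6] -> 7
  i=2: j in [0,6] -> 7
  i=3: j in [0,5] -> 6
  i=4: j in [0,4] -> 5
  i=5: j in [0,3] -> 4
  i=6: j in [0,2] -> 3
H(8) = 6+7+7+6+5+4+3 = 38


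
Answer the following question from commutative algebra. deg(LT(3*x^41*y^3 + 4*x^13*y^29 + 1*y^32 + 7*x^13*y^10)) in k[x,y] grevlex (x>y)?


LT: 3*x^41*y^3
deg_x=41, deg_y=3
Total=41+3=44


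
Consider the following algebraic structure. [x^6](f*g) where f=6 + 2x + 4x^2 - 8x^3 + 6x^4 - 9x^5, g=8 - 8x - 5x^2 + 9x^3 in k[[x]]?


[x^6] = sum a_i*b_j, i+j=6
  -8*9=-72
  6*-5=-30
  -9*-8=72
Sum=-30


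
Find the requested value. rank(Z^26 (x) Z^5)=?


rank(M(x)N) = rank(M)*rank(N)
26*5 = 130


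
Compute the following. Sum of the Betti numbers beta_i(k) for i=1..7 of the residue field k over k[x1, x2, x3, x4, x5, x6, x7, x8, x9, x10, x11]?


Koszul resolution: beta_i(k)=C(n,i), n=11
C(11,1)=11, C(11,2)=55, C(11,3)=165, C(11,4)=330, C(11,5)=462, C(11,6)=462, C(11,7)=330
Sum=1815


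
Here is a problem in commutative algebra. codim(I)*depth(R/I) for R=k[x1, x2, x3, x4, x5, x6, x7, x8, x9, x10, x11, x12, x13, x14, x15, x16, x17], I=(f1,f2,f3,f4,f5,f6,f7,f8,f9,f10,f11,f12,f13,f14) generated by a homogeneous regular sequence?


codim=14, depth=dim(R/I)=17-14=3
Product=14*3=42


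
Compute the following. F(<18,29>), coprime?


gcd(18,29)=1 => F=ab-a-b=18*29-18-29=522-47=475


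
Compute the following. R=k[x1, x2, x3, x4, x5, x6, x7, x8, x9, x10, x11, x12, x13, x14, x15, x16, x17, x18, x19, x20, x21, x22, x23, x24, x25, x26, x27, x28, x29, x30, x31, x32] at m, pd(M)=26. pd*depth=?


pd+depth=32
depth=32-26=6
pd*depth=26*6=156


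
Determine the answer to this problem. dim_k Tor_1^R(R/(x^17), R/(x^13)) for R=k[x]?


Tor_1(R/I,R/J)=(I cap J)/IJ=(x^17)/(x^30)
dim=30-17=min(17,13)=13


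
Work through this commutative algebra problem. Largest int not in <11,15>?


gcd(11,15)=1 => F=ab-a-b=11*15-11-15=165-26=139


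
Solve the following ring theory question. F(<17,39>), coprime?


gcd(17,39)=1 => F=ab-a-b=17*39-17-39=663-56=607


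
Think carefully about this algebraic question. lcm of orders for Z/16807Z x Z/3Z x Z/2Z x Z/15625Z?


Exponent = lcm of the cyclic orders; pairwise coprime => product.
7^5*3^1*2^1*5^6=16807*3*2*15625=1575656250


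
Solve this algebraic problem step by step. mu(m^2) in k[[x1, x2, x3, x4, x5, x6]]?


C(n+d-1,d)=C(7,2)=21


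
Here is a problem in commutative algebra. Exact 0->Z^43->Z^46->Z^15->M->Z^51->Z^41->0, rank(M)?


Alt sum=0:
(-1)^0*43 + (-1)^1*46 + (-1)^2*15 + (-1)^3*? + (-1)^4*51 + (-1)^5*41=0
rank(M)=22


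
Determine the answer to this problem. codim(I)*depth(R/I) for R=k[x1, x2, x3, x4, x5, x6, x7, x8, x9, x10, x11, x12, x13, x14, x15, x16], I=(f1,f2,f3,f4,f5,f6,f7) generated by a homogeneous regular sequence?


codim=7, depth=dim(R/I)=16-7=9
Product=7*9=63


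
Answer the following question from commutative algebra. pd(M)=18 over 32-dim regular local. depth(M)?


pd+depth=depth(R)=32
depth=32-18=14


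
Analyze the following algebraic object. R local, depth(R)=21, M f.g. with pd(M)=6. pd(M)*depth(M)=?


pd+depth=21
depth=21-6=15
pd*depth=6*15=90


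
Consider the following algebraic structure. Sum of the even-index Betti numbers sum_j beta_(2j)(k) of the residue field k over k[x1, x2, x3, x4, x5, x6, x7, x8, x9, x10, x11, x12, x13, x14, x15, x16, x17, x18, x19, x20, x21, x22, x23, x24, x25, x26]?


Koszul resolution: beta_i(k)=C(n,i), n=26
sum_even C(26,i) = 2^(n-1) = 2^25 = 33554432


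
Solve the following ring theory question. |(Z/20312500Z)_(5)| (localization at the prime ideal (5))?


5-primary part: 20312500=5^8*52
Size=5^8=390625


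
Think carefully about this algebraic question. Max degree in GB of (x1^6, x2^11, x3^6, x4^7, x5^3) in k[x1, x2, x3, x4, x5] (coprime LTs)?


Pure powers, coprime LTs => already GB.
Degrees: 6, 11, 6, 7, 3
Max=11


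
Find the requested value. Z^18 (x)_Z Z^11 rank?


rank(M(x)N) = rank(M)*rank(N)
18*11 = 198


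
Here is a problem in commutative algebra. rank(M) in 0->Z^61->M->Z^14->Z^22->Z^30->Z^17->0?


Alt sum=0:
(-1)^0*61 + (-1)^1*? + (-1)^2*14 + (-1)^3*22 + (-1)^4*30 + (-1)^5*17=0
rank(M)=66


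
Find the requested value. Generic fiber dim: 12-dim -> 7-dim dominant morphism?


dim(fiber)=dim(X)-dim(Y)=12-7=5


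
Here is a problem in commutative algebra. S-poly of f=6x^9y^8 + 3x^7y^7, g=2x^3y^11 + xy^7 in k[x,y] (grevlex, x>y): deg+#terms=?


LT(f)=6x^9y^8, LT(g)=2x^3y^11
lcm(LM)=x^9y^11
S(f,g) (scaled by 12 to clear denominators) = 2y^3*f - 6x^6*g = 6x^7y^10 - 6x^7y^7
2 terms, deg 17.
17+2=19


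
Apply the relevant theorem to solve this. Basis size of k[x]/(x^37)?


Basis: 1,x,...,x^36
dim=37


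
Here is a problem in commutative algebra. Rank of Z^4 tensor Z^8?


rank(M(x)N) = rank(M)*rank(N)
4*8 = 32


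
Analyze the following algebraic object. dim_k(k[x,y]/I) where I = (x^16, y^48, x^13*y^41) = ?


k[x,y]/I, I = (x^16, y^48, x^13*y^41)
Rect: 16x48=768. Corner: (16-13)x(48-41)=21.
dim = 768-21 = 747


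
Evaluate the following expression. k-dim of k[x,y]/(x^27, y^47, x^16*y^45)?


k[x,y]/I, I = (x^27, y^47, x^16*y^45)
Rect: 27x47=1269. Corner: (27-16)x(47-45)=22.
dim = 1269-22 = 1247


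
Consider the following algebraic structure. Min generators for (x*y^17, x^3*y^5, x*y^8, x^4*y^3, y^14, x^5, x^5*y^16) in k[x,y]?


Remove redundant (divisible by others).
x^5*y^16 redundant.
x*y^17 redundant.
Min: x^5, x^4*y^3, x^3*y^5, x*y^8, y^14
Count=5


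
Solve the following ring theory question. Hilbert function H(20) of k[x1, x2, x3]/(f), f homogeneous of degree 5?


C(22,2)-C(17,2)=231-136=95


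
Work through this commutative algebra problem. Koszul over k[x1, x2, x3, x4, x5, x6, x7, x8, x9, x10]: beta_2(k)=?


C(n,i)=C(10,2)=45


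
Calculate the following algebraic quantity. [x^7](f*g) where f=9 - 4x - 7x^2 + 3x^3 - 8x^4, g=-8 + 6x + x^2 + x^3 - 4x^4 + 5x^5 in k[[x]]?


[x^7] = sum a_i*b_j, i+j=7
  -7*5=-35
  3*-4=-12
  -8*1=-8
Sum=-55


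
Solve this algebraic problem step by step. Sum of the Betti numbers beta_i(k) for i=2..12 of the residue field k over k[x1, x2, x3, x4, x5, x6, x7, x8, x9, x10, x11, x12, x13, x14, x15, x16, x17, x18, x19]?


Koszul resolution: beta_i(k)=C(n,i), n=19
C(19,2)=171, C(19,3)=969, C(19,4)=3876, C(19,5)=11628, C(19,6)=27132, C(19,7)=50388, C(19,8)=75582, C(19,9)=92378, C(19,10)=92378, C(19,11)=75582, C(19,12)=50388
Sum=480472


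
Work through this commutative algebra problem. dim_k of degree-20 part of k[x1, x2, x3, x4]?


C(d+n-1,n-1)=C(23,3)=1771


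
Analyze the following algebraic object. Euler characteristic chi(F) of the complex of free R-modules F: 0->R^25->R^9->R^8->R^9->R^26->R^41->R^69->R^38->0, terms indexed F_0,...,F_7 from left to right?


chi = sum (-1)^i * rank:
(-1)^0*25=25
(-1)^1*9=-9
(-1)^2*8=8
(-1)^3*9=-9
(-1)^4*26=26
(-1)^5*41=-41
(-1)^6*69=69
(-1)^7*38=-38
chi=31


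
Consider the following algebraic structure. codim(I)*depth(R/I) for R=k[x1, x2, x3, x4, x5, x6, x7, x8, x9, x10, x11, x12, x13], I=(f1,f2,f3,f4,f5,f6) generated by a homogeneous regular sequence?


codim=6, depth=dim(R/I)=13-6=7
Product=6*7=42


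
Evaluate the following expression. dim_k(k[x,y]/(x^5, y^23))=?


Basis: x^i*y^j, i<5, j<23
5*23=115


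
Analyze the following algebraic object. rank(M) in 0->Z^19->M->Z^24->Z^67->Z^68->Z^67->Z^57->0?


Alt sum=0:
(-1)^0*19 + (-1)^1*? + (-1)^2*24 + (-1)^3*67 + (-1)^4*68 + (-1)^5*67 + (-1)^6*57=0
rank(M)=34


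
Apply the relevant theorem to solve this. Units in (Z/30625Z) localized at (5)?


Local ring = Z/625Z.
phi(625) = 5^3*(5-1) = 500


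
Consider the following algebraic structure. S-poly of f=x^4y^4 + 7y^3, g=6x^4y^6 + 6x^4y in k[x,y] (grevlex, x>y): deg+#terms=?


LT(f)=x^4y^4, LT(g)=6x^4y^6
lcm(LM)=x^4y^6
S(f,g) (scaled by 6 to clear denominators) = 6y^2*f - 1*g = -6x^4y + 42y^5
2 terms, deg 5.
5+2=7


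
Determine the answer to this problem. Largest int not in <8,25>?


gcd(8,25)=1 => F=ab-a-b=8*25-8-25=200-33=167


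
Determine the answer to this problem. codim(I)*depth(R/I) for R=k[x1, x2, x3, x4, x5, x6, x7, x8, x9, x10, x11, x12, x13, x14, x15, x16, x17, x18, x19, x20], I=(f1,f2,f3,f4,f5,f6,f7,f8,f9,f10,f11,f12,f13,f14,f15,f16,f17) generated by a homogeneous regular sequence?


codim=17, depth=dim(R/I)=20-17=3
Product=17*3=51


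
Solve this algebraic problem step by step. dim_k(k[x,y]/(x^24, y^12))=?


Basis: x^i*y^j, i<24, j<12
24*12=288


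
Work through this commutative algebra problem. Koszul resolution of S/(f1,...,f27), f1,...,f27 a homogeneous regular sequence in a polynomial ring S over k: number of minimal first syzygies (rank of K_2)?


Regular sequence => Koszul complex is the minimal free resolution.
Syz_1 minimally generated by Koszul relations f_i*e_j - f_j*e_i (i<j): mu(Syz_1) = beta_2 = C(m,2) = m(m-1)/2
m=27
27*26/2 = 351


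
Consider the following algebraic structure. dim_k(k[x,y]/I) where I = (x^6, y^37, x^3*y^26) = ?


k[x,y]/I, I = (x^6, y^37, x^3*y^26)
Rect: 6x37=222. Corner: (6-3)x(37-26)=33.
dim = 222-33 = 189


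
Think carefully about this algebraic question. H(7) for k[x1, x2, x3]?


C(d+n-1,n-1)=C(9,2)=36


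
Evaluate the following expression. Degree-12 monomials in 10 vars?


C(d+n-1,n-1)=C(21,9)=293930


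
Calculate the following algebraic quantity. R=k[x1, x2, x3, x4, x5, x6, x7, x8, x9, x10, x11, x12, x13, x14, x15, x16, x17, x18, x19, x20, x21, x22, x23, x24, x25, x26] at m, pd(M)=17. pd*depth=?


pd+depth=26
depth=26-17=9
pd*depth=17*9=153


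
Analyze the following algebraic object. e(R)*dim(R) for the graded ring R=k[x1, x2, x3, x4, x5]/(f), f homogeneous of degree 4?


e(R)=deg(f)=4, dim(R)=5-1=4
e*dim=4*4=16


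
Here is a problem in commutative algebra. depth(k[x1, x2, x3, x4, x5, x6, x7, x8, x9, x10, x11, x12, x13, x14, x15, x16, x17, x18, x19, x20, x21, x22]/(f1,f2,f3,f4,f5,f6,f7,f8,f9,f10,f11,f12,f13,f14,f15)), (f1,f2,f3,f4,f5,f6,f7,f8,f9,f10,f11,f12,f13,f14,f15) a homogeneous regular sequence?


depth(R)=22
depth(R/I)=22-15=7


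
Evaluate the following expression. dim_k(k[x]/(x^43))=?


Basis: 1,x,...,x^42
dim=43


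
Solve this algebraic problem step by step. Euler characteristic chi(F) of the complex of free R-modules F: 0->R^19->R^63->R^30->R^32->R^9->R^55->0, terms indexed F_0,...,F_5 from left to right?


chi = sum (-1)^i * rank:
(-1)^0*19=19
(-1)^1*63=-63
(-1)^2*30=30
(-1)^3*32=-32
(-1)^4*9=9
(-1)^5*55=-55
chi=-92


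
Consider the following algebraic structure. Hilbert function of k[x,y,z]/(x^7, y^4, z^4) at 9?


Need i<7, j<4, k<4 with i+j+k=9.
For each i, j ranges over max(0,9-i-3)..min(3,9-i):
  i=0: j in [6,3] -> 0
  i=1: j in [5,3] -> 0
  i=2: j in [4,3] -> 0
  i=3: j in [3,3] -> 1
  i=4: j in [2,3] -> 2
  i=5: j in [1,3] -> 3
  i=6: j in [0,3] -> 4
H(9) = 0+0+0+1+2+3+4 = 10


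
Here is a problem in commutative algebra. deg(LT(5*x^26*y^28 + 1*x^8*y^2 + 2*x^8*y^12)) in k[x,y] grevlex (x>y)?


LT: 5*x^26*y^28
deg_x=26, deg_y=28
Total=26+28=54


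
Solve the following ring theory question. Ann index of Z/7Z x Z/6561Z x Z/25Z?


Exponent = lcm of the cyclic orders; pairwise coprime => product.
7^1*3^8*5^2=7*6561*25=1148175


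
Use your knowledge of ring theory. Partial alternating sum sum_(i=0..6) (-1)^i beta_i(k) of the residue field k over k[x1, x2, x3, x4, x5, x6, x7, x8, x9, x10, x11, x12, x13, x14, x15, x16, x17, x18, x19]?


Koszul resolution: beta_i(k)=C(n,i), n=19
sum_(i=0..p) (-1)^i C(n,i) = (-1)^p C(n-1,p)
(-1)^6*C(18,6) = (-1)^6*18564 = 18564


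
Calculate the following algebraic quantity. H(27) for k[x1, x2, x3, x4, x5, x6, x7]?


C(d+n-1,n-1)=C(33,6)=1107568


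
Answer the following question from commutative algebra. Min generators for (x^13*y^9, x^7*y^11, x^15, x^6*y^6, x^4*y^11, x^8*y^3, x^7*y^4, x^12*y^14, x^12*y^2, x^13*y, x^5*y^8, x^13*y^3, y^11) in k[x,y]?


Remove redundant (divisible by others).
x^12*y^14 redundant.
x^13*y^9 redundant.
x^4*y^11 redundant.
x^13*y^3 redundant.
x^7*y^11 redundant.
Min: x^15, x^13*y, x^12*y^2, x^8*y^3, x^7*y^4, x^6*y^6, x^5*y^8, y^11
Count=8


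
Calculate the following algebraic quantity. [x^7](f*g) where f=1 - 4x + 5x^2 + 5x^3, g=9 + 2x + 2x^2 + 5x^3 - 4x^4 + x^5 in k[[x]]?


[x^7] = sum a_i*b_j, i+j=7
  5*1=5
  5*-4=-20
Sum=-15


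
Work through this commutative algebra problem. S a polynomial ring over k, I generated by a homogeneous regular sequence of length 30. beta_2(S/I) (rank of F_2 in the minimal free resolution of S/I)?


Regular sequence => Koszul complex is the minimal free resolution.
Syz_1 minimally generated by Koszul relations f_i*e_j - f_j*e_i (i<j): mu(Syz_1) = beta_2 = C(m,2) = m(m-1)/2
m=30
30*29/2 = 435


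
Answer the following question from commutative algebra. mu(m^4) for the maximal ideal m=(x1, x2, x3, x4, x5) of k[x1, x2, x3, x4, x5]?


Graded Nakayama: mu(m^d) = dim_k (m^d/m^(d+1)) = #degree-4 monomials in 5 vars
C(n+d-1,d)=C(8,4)=70


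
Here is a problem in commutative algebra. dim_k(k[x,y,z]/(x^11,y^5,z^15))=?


Basis: x^iy^jz^k, i<11,j<5,k<15
11*5*15=825


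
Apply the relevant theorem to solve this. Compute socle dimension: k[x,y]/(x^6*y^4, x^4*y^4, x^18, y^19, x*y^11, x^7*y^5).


Socle = ann(m) = span of standard monomials u with x*u, y*u in I (staircase corners).
Redundant generators: x^7*y^5, x^6*y^4
Minimal generators: x^18, x^4*y^4, x*y^11, y^19
Corners: y^18, x^3y^10, x^17y^3
Socle dim=3


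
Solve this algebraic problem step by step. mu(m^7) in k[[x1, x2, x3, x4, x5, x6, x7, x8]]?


C(n+d-1,d)=C(14,7)=3432


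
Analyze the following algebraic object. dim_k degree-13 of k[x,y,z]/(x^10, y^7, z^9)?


Need i<10, j<7, k<9 with i+j+k=13.
For each i, j ranges over max(0,13-i-8)..min(6,13-i):
  i=0: j in [5,6] -> 2
  i=1: j in [4,6] -> 3
  i=2: j in [3,6] -> 4
  i=3: j in [2,6] -> 5
  i=4: j in [1,6] -> 6
  i=5: j in [0,6] -> 7
  i=6: j in [0,6] -> 7
  i=7: j in [0,6] -> 7
  i=8: j in [0,5] -> 6
  i=9: j in [0,4] -> 5
H(13) = 2+3+4+5+6+7+7+7+6+5 = 52


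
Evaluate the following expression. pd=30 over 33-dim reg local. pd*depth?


pd+depth=33
depth=33-30=3
pd*depth=30*3=90


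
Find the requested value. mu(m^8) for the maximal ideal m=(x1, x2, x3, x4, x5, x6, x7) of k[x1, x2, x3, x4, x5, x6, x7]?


Graded Nakayama: mu(m^d) = dim_k (m^d/m^(d+1)) = #degree-8 monomials in 7 vars
C(n+d-1,d)=C(14,8)=3003


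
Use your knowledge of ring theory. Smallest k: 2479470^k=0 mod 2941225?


2479470^k mod 2941225:
k=1: 2479470
k=2: 2397325
k=3: 282975
k=4: 1740725
k=5: 1260525
k=6: 0
First zero at k = 6


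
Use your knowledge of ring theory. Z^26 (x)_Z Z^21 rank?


rank(M(x)N) = rank(M)*rank(N)
26*21 = 546


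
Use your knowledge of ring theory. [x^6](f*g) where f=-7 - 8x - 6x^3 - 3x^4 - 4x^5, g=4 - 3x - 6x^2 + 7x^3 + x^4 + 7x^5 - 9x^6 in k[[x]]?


[x^6] = sum a_i*b_j, i+j=6
  -7*-9=63
  -8*7=-56
  -6*7=-42
  -3*-6=18
  -4*-3=12
Sum=-5


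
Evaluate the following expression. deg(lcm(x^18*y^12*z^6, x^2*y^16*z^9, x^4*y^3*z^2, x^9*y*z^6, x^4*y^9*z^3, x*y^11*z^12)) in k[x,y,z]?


lcm = componentwise max:
x: max(18,2,4,9,4,1)=18
y: max(12,16,3,1,9,11)=16
z: max(6,9,2,6,3,12)=12
Total=18+16+12=46


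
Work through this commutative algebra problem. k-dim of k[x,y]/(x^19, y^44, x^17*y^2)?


k[x,y]/I, I = (x^19, y^44, x^17*y^2)
Rect: 19x44=836. Corner: (19-17)x(44-2)=84.
dim = 836-84 = 752


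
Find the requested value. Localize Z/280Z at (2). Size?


2-primary part: 280=2^3*35
Size=2^3=8


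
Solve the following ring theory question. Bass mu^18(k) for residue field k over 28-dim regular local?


C(n,i)=C(28,18)=13123110


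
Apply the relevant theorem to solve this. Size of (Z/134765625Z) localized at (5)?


5-primary part: 134765625=5^9*69
Size=5^9=1953125


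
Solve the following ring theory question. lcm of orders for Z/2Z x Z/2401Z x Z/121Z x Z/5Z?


Exponent = lcm of the cyclic orders; pairwise coprime => product.
2^1*7^4*11^2*5^1=2*2401*121*5=2905210


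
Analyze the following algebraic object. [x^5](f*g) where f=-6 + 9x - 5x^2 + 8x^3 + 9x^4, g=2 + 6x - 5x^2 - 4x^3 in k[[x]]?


[x^5] = sum a_i*b_j, i+j=5
  -5*-4=20
  8*-5=-40
  9*6=54
Sum=34


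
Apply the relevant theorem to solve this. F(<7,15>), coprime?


gcd(7,15)=1 => F=ab-a-b=7*15-7-15=105-22=83


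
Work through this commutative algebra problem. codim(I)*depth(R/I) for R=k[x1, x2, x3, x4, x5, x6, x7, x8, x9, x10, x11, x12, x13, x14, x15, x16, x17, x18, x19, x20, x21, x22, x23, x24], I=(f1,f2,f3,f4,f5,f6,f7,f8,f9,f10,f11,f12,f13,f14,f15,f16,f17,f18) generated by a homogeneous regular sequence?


codim=18, depth=dim(R/I)=24-18=6
Product=18*6=108


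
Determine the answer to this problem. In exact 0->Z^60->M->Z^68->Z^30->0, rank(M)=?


Alt sum=0:
(-1)^0*60 + (-1)^1*? + (-1)^2*68 + (-1)^3*30=0
rank(M)=98


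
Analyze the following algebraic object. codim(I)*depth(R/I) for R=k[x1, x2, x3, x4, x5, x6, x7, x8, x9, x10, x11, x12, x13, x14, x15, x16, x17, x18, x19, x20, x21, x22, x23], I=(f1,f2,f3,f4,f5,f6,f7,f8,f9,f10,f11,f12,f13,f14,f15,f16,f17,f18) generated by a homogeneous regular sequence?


codim=18, depth=dim(R/I)=23-18=5
Product=18*5=90


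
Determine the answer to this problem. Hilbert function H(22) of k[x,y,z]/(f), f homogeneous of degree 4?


C(24,2)-C(20,2)=276-190=86


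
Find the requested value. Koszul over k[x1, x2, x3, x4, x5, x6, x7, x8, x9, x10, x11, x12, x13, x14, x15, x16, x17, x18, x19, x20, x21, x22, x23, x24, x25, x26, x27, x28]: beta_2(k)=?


C(n,i)=C(28,2)=378


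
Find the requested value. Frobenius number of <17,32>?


gcd(17,32)=1 => F=ab-a-b=17*32-17-32=544-49=495


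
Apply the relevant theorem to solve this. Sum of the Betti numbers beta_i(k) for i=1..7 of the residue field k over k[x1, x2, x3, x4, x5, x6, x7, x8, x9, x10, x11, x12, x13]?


Koszul resolution: beta_i(k)=C(n,i), n=13
C(13,1)=13, C(13,2)=78, C(13,3)=286, C(13,4)=715, C(13,5)=1287, C(13,6)=1716, C(13,7)=1716
Sum=5811


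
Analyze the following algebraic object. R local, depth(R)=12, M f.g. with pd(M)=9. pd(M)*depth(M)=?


pd+depth=12
depth=12-9=3
pd*depth=9*3=27


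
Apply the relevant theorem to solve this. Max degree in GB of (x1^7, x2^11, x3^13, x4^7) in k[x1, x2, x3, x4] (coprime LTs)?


Pure powers, coprime LTs => already GB.
Degrees: 7, 11, 13, 7
Max=13


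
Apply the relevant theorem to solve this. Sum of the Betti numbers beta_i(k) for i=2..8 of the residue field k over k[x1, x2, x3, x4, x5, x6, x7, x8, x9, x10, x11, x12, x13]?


Koszul resolution: beta_i(k)=C(n,i), n=13
C(13,2)=78, C(13,3)=286, C(13,4)=715, C(13,5)=1287, C(13,6)=1716, C(13,7)=1716, C(13,8)=1287
Sum=7085


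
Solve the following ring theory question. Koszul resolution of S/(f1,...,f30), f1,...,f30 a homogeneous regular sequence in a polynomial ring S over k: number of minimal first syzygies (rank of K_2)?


Regular sequence => Koszul complex is the minimal free resolution.
Syz_1 minimally generated by Koszul relations f_i*e_j - f_j*e_i (i<j): mu(Syz_1) = beta_2 = C(m,2) = m(m-1)/2
m=30
30*29/2 = 435


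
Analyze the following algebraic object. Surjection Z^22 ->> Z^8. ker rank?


rank(ker) = 22-8 = 14


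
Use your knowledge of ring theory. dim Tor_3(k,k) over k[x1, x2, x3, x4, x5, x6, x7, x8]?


Koszul: C(n,i)=C(8,3)=56


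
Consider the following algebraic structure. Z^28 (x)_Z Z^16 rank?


rank(M(x)N) = rank(M)*rank(N)
28*16 = 448


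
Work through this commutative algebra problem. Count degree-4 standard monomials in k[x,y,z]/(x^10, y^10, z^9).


Need i<10, j<10, k<9 with i+j+k=4.
For each i, j ranges over max(0,4-i-8)..min(9,4-i):
  i=0: j in [0,4] -> 5
  i=1: j in [0,3] -> 4
  i=2: j in [0,2] -> 3
  i=3: j in [0,1] -> 2
  i=4: j in [0,0] -> 1
H(4) = 5+4+3+2+1 = 15


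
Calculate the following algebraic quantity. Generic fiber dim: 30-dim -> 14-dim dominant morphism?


dim(fiber)=dim(X)-dim(Y)=30-14=16


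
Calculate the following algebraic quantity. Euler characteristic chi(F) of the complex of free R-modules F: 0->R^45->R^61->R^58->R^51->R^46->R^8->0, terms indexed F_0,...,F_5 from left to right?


chi = sum (-1)^i * rank:
(-1)^0*45=45
(-1)^1*61=-61
(-1)^2*58=58
(-1)^3*51=-51
(-1)^4*46=46
(-1)^5*8=-8
chi=29


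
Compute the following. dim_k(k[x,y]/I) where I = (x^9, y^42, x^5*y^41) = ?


k[x,y]/I, I = (x^9, y^42, x^5*y^41)
Rect: 9x42=378. Corner: (9-5)x(42-41)=4.
dim = 378-4 = 374


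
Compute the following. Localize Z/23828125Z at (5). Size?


5-primary part: 23828125=5^8*61
Size=5^8=390625


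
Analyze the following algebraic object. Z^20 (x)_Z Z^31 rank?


rank(M(x)N) = rank(M)*rank(N)
20*31 = 620


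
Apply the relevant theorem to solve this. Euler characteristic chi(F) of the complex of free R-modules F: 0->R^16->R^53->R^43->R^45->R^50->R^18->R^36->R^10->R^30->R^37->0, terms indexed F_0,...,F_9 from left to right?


chi = sum (-1)^i * rank:
(-1)^0*16=16
(-1)^1*53=-53
(-1)^2*43=43
(-1)^3*45=-45
(-1)^4*50=50
(-1)^5*18=-18
(-1)^6*36=36
(-1)^7*10=-10
(-1)^8*30=30
(-1)^9*37=-37
chi=12


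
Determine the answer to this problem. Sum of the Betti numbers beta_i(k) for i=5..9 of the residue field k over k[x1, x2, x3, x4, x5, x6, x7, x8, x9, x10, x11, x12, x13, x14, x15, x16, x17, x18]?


Koszul resolution: beta_i(k)=C(n,i), n=18
C(18,5)=8568, C(18,6)=18564, C(18,7)=31824, C(18,8)=43758, C(18,9)=48620
Sum=151334


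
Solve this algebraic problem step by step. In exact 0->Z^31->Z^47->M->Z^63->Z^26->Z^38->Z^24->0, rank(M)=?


Alt sum=0:
(-1)^0*31 + (-1)^1*47 + (-1)^2*? + (-1)^3*63 + (-1)^4*26 + (-1)^5*38 + (-1)^6*24=0
rank(M)=67


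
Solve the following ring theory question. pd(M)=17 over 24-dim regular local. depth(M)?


pd+depth=depth(R)=24
depth=24-17=7


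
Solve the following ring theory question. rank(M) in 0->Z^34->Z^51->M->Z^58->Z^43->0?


Alt sum=0:
(-1)^0*34 + (-1)^1*51 + (-1)^2*? + (-1)^3*58 + (-1)^4*43=0
rank(M)=32


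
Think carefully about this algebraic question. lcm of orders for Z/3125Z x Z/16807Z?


Exponent = lcm of the cyclic orders; pairwise coprime => product.
5^5*7^5=3125*16807=52521875


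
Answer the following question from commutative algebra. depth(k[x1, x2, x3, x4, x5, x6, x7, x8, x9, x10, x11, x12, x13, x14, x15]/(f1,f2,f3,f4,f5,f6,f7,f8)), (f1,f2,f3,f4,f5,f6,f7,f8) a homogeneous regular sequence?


depth(R)=15
depth(R/I)=15-8=7


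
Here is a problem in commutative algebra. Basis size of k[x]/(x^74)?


Basis: 1,x,...,x^73
dim=74


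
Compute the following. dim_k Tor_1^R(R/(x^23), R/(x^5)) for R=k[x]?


Tor_1(R/I,R/J)=(I cap J)/IJ=(x^23)/(x^28)
dim=28-23=min(23,5)=5


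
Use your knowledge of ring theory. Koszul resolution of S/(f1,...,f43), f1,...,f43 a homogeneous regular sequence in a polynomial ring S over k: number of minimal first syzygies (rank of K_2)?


Regular sequence => Koszul complex is the minimal free resolution.
Syz_1 minimally generated by Koszul relations f_i*e_j - f_j*e_i (i<j): mu(Syz_1) = beta_2 = C(m,2) = m(m-1)/2
m=43
43*42/2 = 903


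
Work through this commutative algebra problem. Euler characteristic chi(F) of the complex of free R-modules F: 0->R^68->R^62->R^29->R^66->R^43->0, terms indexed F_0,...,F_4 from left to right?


chi = sum (-1)^i * rank:
(-1)^0*68=68
(-1)^1*62=-62
(-1)^2*29=29
(-1)^3*66=-66
(-1)^4*43=43
chi=12


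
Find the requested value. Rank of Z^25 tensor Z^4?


rank(M(x)N) = rank(M)*rank(N)
25*4 = 100


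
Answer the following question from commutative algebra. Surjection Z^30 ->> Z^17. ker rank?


rank(ker) = 30-17 = 13


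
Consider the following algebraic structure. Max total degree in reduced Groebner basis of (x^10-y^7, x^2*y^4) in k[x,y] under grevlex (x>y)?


LT(f1)=x^10, LT(f2)=x^2y^4, lcm=x^10y^4
S(f1,f2) = y^4*f1 - x^8*f2 = -y^11
Reduced GB = {f1, f2, y^11}; degrees 10, 6, 11
Max = 11


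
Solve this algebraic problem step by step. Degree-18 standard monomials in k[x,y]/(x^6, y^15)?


k[x,y], I = (x^6, y^15), d = 18
Need i < 6 and d-i < 15.
Range: 4 <= i <= 5.
H(18) = 2


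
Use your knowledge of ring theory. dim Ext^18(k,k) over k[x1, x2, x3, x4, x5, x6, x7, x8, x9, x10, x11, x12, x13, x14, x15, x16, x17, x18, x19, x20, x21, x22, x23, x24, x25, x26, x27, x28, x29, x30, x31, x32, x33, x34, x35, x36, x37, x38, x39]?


C(n,i)=C(39,18)=62359143990


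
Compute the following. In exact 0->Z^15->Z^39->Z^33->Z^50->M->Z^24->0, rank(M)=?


Alt sum=0:
(-1)^0*15 + (-1)^1*39 + (-1)^2*33 + (-1)^3*50 + (-1)^4*? + (-1)^5*24=0
rank(M)=65


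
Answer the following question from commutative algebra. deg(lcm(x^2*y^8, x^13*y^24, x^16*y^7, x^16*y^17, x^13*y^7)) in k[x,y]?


lcm = componentwise max:
x: max(2,13,16,16,13)=16
y: max(8,24,7,17,7)=24
Total=16+24=40


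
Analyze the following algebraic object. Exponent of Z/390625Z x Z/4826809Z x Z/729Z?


Exponent = lcm of the cyclic orders; pairwise coprime => product.
5^8*13^6*3^6=390625*4826809*729=1374509281640625


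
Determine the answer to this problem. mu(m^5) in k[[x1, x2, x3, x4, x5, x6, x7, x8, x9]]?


C(n+d-1,d)=C(13,5)=1287


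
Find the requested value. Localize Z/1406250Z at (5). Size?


5-primary part: 1406250=5^7*18
Size=5^7=78125


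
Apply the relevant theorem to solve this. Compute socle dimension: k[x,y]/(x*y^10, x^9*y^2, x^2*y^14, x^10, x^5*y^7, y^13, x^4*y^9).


Socle = ann(m) = span of standard monomials u with x*u, y*u in I (staircase corners).
Redundant generators: x^2*y^14
Minimal generators: x^10, x^9*y^2, x^5*y^7, x^4*y^9, x*y^10, y^13
Corners: y^12, x^3y^9, x^4y^8, x^8y^6, x^9y
Socle dim=5
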